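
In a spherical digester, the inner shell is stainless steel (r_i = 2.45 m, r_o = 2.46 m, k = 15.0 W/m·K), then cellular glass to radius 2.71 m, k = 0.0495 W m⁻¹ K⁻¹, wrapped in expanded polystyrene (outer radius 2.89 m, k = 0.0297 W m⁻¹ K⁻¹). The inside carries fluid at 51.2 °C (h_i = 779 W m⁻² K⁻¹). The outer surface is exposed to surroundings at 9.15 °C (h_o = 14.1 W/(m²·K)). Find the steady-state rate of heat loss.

Treat each layer as a resistance in series:
  R_conv,in = 1/(4πr²h) = 1/(4π·2.45²·779) = 1.702×10^-5 K/W
  R_stainless steel = (1/2.45 − 1/2.46)/(4πk) = 0.001659/(4π·15.0) = 8.802×10^-6 K/W
  R_cellular glass = (1/2.46 − 1/2.71)/(4πk) = 0.03750/(4π·0.0495) = 0.06029 K/W
  R_expanded polystyrene = (1/2.71 − 1/2.89)/(4πk) = 0.02298/(4π·0.0297) = 0.06158 K/W
  R_conv,out = 1/(4πr²h) = 1/(4π·2.89²·14.1) = 6.757×10^-4 K/W
ΣR = 1.702×10^-5 + 8.802×10^-6 + 0.06029 + 0.06158 + 6.757×10^-4 = 0.1226 K/W
Q = ΔT/ΣR = (51.2 °C − 9.15 °C)/0.1226 = 343 W

Q = 343 W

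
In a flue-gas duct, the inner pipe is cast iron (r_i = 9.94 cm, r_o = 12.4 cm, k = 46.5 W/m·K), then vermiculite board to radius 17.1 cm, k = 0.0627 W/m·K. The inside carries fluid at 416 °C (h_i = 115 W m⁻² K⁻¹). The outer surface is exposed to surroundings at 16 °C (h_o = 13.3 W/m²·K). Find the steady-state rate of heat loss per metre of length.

Resistance network (inner→outer):
  R'_conv,in = 1/(2πr h) = 1/(2π·0.0994·115) = 0.01392 m·K/W
  R'_cast iron = ln(0.124/0.0994)/(2πk) = 0.2211/(2π·46.5) = 7.569×10^-4 m·K/W
  R'_vermiculite board = ln(0.171/0.124)/(2πk) = 0.3214/(2π·0.0627) = 0.8158 m·K/W
  R'_conv,out = 1/(2πr h) = 1/(2π·0.171·13.3) = 0.06998 m·K/W
ΣR = 0.01392 + 7.569×10^-4 + 0.8158 + 0.06998 = 0.9005 m·K/W
Q' = ΔT/ΣR = (416 °C − 16 °C)/0.9005 = 444 W/m

Q' = 444 W/m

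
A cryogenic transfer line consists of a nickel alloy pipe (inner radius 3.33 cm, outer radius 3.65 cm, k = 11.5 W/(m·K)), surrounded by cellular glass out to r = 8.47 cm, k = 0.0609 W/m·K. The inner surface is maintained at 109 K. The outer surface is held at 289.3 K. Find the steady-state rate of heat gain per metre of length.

Q' = 81.9 W/m

Resistance network (inner→outer):
  R'_nickel alloy = ln(0.0365/0.0333)/(2πk) = 0.09175/(2π·11.5) = 0.001270 m·K/W
  R'_cellular glass = ln(0.0847/0.0365)/(2πk) = 0.8418/(2π·0.0609) = 2.200 m·K/W
ΣR = 0.001270 + 2.200 = 2.201 m·K/W
Q' = ΔT/ΣR = (109 K − 289.3 K)/2.201 = -81.9 W/m
(Negative Q' ⇒ heat flows inward; heat gain = 81.9 W/m.)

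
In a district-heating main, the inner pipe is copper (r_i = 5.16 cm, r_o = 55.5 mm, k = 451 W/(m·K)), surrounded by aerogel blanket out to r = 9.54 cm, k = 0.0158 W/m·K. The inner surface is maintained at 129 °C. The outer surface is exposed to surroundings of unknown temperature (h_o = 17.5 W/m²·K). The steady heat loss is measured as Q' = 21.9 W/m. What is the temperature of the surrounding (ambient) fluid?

Sum the resistances:
  R'_copper = ln(0.0555/0.0516)/(2πk) = 0.07286/(2π·451) = 2.571×10^-5 m·K/W
  R'_aerogel blanket = ln(0.0954/0.0555)/(2πk) = 0.5417/(2π·0.0158) = 5.457 m·K/W
  R'_conv,out = 1/(2πr h) = 1/(2π·0.0954·17.5) = 0.09533 m·K/W
ΣR = 5.552 m·K/W
ΔT = Q'·ΣR = 21.9 × 5.552 = 121.6 K
Heat flows outward, so T_out = T_in − ΔT = 129 − 121.6 = 7.4 °C

T_out = 7.4 °C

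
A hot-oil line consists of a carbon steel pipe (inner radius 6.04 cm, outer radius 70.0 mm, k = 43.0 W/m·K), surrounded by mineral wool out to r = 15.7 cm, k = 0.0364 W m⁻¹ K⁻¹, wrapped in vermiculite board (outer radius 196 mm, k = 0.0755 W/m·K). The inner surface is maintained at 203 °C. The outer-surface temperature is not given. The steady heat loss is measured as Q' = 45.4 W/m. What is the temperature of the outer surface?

T_out = 21.4 °C

Series resistances:
  R'_carbon steel = ln(0.0700/0.0604)/(2πk) = 0.1475/(2π·43.0) = 5.460×10^-4 m·K/W
  R'_mineral wool = ln(0.157/0.0700)/(2πk) = 0.8078/(2π·0.0364) = 3.532 m·K/W
  R'_vermiculite board = ln(0.196/0.157)/(2πk) = 0.2219/(2π·0.0755) = 0.4677 m·K/W
ΣR = 4.000 m·K/W
ΔT = Q'·ΣR = 45.4 × 4.000 = 181.6 K
Heat flows outward, so T_out = T_in − ΔT = 203 − 181.6 = 21.4 °C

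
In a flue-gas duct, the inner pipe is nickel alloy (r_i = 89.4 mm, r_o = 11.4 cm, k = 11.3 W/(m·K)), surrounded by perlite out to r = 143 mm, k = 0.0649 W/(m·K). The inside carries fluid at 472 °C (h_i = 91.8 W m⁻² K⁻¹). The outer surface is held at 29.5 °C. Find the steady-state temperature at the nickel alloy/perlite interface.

Treat each layer as a resistance in series:
  R'_conv,in = 1/(2πr h) = 1/(2π·0.0894·91.8) = 0.01939 m·K/W
  R'_nickel alloy = ln(0.114/0.0894)/(2πk) = 0.2431/(2π·11.3) = 0.003424 m·K/W
  R'_perlite = ln(0.143/0.114)/(2πk) = 0.2266/(2π·0.0649) = 0.5558 m·K/W
ΣR = 0.01939 + 0.003424 + 0.5558 = 0.5786 m·K/W
Q' = ΔT/ΣR = (472 °C − 29.5 °C)/0.5786 = 764.8 W/m
From the inner boundary to the nickel alloy/perlite interface, ΣR_partial = 0.02281 m·K/W.
T_interface = T_in − Q'·ΣR_partial = 472 °C − (764.8)(0.02281) = 455 °C

T = 455 °C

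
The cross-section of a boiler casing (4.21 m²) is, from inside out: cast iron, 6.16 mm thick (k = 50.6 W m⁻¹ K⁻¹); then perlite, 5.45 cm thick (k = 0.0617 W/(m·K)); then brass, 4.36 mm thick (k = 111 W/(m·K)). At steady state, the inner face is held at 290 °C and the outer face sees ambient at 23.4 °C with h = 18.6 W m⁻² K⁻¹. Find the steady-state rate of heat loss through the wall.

Resistance network (inner→outer):
  R_cast iron = L/(kA) = 0.00616/(50.6·4.21) = 2.892×10^-5 K/W
  R_perlite = L/(kA) = 0.0545/(0.0617·4.21) = 0.2098 K/W
  R_brass = L/(kA) = 0.00436/(111·4.21) = 9.330×10^-6 K/W
  R_conv,out = 1/(hA) = 1/(18.6·4.21) = 0.01277 K/W
ΣR = 2.892×10^-5 + 0.2098 + 9.330×10^-6 + 0.01277 = 0.2226 K/W
Q = ΔT/ΣR = (290 °C − 23.4 °C)/0.2226 = 1200 W

Q = 1200 W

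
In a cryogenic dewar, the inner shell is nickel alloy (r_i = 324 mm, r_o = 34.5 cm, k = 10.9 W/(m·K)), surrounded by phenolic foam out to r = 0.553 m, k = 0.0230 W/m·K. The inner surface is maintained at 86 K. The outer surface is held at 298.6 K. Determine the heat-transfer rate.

Resistance network (inner→outer):
  R_nickel alloy = (1/0.324 − 1/0.345)/(4πk) = 0.1879/(4π·10.9) = 0.001372 K/W
  R_phenolic foam = (1/0.345 − 1/0.553)/(4πk) = 1.090/(4π·0.0230) = 3.772 K/W
ΣR = 0.001372 + 3.772 = 3.773 K/W
Q = ΔT/ΣR = (86 K − 298.6 K)/3.773 = -56.3 W
(Negative Q ⇒ heat flows inward; heat gain = 56.3 W.)

Q = 56.3 W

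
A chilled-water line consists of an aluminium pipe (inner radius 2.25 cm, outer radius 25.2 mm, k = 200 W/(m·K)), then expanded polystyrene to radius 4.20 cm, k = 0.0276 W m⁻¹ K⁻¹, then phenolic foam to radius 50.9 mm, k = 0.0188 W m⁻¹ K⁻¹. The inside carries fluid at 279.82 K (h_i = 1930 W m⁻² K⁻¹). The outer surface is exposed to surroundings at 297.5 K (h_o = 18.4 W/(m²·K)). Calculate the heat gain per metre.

Q' = 3.72 W/m

Treat each layer as a resistance in series:
  R'_conv,in = 1/(2πr h) = 1/(2π·0.0225·1930) = 0.003665 m·K/W
  R'_aluminium = ln(0.0252/0.0225)/(2πk) = 0.1133/(2π·200) = 9.018×10^-5 m·K/W
  R'_expanded polystyrene = ln(0.0420/0.0252)/(2πk) = 0.5108/(2π·0.0276) = 2.946 m·K/W
  R'_phenolic foam = ln(0.0509/0.0420)/(2πk) = 0.1922/(2π·0.0188) = 1.627 m·K/W
  R'_conv,out = 1/(2πr h) = 1/(2π·0.0509·18.4) = 0.1699 m·K/W
ΣR = 0.003665 + 9.018×10^-5 + 2.946 + 1.627 + 0.1699 = 4.747 m·K/W
Q' = ΔT/ΣR = (279.82 K − 297.5 K)/4.747 = -3.72 W/m
(Negative Q' ⇒ heat flows inward; heat gain = 3.72 W/m.)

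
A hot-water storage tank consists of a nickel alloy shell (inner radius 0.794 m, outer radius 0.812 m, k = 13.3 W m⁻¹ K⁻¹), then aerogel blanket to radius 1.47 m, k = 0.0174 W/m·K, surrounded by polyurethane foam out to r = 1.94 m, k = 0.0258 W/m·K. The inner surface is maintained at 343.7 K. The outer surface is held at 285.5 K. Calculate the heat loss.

Treat each layer as a resistance in series:
  R_nickel alloy = (1/0.794 − 1/0.812)/(4πk) = 0.02792/(4π·13.3) = 1.670×10^-4 K/W
  R_aerogel blanket = (1/0.812 − 1/1.47)/(4πk) = 0.5513/(4π·0.0174) = 2.521 K/W
  R_polyurethane foam = (1/1.47 − 1/1.94)/(4πk) = 0.1648/(4π·0.0258) = 0.5083 K/W
ΣR = 1.670×10^-4 + 2.521 + 0.5083 = 3.029 K/W
Q = ΔT/ΣR = (343.7 K − 285.5 K)/3.029 = 19.2 W

Q = 19.2 W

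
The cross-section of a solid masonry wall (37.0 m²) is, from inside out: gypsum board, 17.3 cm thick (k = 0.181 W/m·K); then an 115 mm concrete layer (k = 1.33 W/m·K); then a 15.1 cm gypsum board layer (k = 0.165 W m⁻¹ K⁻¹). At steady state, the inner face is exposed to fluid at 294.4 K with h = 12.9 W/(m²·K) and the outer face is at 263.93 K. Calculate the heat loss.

Q = 554 W

Treat each layer as a resistance in series:
  R_conv,in = 1/(hA) = 1/(12.9·37.0) = 0.002095 K/W
  R_gypsum board = L/(kA) = 0.173/(0.181·37.0) = 0.02583 K/W
  R_concrete = L/(kA) = 0.115/(1.33·37.0) = 0.002337 K/W
  R_gypsum board = L/(kA) = 0.151/(0.165·37.0) = 0.02473 K/W
ΣR = 0.002095 + 0.02583 + 0.002337 + 0.02473 = 0.05499 K/W
Q = ΔT/ΣR = (294.4 K − 263.93 K)/0.05499 = 554 W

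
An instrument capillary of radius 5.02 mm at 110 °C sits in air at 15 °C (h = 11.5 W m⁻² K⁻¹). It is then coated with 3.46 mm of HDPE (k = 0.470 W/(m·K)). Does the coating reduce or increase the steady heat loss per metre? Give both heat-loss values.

Critical radius for a cylinder: r_cr = k/h = 0.0409 m = 4.09 cm.
Outer radius after coating: r₂ = 0.00502 + 0.00346 = 0.00848 m.
Since r₁ < r_cr and r₂ ≤ r_cr, the coating moves toward the maximum at r_cr — heat loss rises.
Bare: R = 1/(2πr₁h) = 2.757 m·K/W; Q = 95/2.757 = 34.5 W/m.
Coated: R = R_cond + R_conv = 1.810 m·K/W; Q = 95/1.810 = 52.5 W/m.

increases: 34.5 → 52.5 W/m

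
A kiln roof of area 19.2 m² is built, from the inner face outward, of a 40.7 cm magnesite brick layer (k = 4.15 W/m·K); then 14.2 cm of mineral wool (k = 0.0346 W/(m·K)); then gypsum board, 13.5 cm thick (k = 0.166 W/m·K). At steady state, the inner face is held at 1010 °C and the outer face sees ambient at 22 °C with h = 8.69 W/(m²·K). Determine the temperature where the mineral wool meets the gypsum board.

T = 201 °C

Treat each layer as a resistance in series:
  R_magnesite brick = L/(kA) = 0.407/(4.15·19.2) = 0.005108 K/W
  R_mineral wool = L/(kA) = 0.142/(0.0346·19.2) = 0.2138 K/W
  R_gypsum board = L/(kA) = 0.135/(0.166·19.2) = 0.04236 K/W
  R_conv,out = 1/(hA) = 1/(8.69·19.2) = 0.005993 K/W
ΣR = 0.005108 + 0.2138 + 0.04236 + 0.005993 = 0.2673 K/W
Q = ΔT/ΣR = (1010 °C − 22 °C)/0.2673 = 3696 W
From the inner boundary to the mineral wool/gypsum board interface, ΣR_partial = 0.2189 K/W.
T_interface = T_in − Q·ΣR_partial = 1010 °C − (3696)(0.2189) = 201 °C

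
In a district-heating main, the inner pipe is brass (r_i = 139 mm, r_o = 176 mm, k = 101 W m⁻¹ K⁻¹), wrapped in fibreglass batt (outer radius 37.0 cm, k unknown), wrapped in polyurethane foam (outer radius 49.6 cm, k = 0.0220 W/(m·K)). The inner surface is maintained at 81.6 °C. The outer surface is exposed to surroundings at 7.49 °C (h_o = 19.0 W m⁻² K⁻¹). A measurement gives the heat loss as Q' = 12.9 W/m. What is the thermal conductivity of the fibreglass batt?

ΣR = ΔT/Q' = |81.6 − 7.49|/12.9 = 5.745 m·K/W
Known resistances:
  R'_brass = ln(0.176/0.139)/(2πk) = 0.2360/(2π·101) = 3.719×10^-4 m·K/W
  R'_polyurethane foam = ln(0.496/0.370)/(2πk) = 0.2931/(2π·0.0220) = 2.120 m·K/W
  R'_conv,out = 1/(2πr h) = 1/(2π·0.496·19.0) = 0.01689 m·K/W
R_fibreglass batt = ΣR − ΣR_known = 5.745 − 2.137 = 3.608 m·K/W
ln(r₂/r₁)/(2πk) = 3.608 ⇒ k = 0.7430/(2π·3.608) = 0.0328 W/m·K

k = 0.0328 W/m·K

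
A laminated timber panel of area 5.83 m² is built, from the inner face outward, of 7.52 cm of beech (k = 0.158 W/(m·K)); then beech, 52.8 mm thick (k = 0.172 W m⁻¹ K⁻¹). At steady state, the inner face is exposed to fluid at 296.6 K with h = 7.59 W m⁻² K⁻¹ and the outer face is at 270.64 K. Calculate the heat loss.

Q = 165 W

Series thermal resistances, inner to outer:
  R_conv,in = 1/(hA) = 1/(7.59·5.83) = 0.02260 K/W
  R_beech = L/(kA) = 0.0752/(0.158·5.83) = 0.08164 K/W
  R_beech = L/(kA) = 0.0528/(0.172·5.83) = 0.05265 K/W
ΣR = 0.02260 + 0.08164 + 0.05265 = 0.1569 K/W
Q = ΔT/ΣR = (296.6 K − 270.64 K)/0.1569 = 165 W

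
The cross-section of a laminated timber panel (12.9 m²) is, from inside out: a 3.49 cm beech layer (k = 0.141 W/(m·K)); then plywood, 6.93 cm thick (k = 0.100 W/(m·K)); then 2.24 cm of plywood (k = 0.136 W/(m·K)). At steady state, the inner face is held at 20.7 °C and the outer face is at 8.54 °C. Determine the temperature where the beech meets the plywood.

Series thermal resistances, inner to outer:
  R_beech = L/(kA) = 0.0349/(0.141·12.9) = 0.01919 K/W
  R_plywood = L/(kA) = 0.0693/(0.100·12.9) = 0.05372 K/W
  R_plywood = L/(kA) = 0.0224/(0.136·12.9) = 0.01277 K/W
ΣR = 0.01919 + 0.05372 + 0.01277 = 0.08568 K/W
Q = ΔT/ΣR = (20.7 °C − 8.54 °C)/0.08568 = 141.9 W
From the inner boundary to the beech/plywood interface, ΣR_partial = 0.01919 K/W.
T_interface = T_in − Q·ΣR_partial = 20.7 °C − (141.9)(0.01919) = 18.0 °C

T = 18.0 °C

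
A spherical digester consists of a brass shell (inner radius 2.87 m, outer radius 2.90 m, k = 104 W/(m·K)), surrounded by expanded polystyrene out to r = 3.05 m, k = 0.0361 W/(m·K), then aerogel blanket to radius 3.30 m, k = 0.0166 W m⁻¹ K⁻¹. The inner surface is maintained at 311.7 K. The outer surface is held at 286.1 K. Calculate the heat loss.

Q = 164 W

Series thermal resistances, inner to outer:
  R_brass = (1/2.87 − 1/2.90)/(4πk) = 0.003604/(4π·104) = 2.758×10^-6 K/W
  R_expanded polystyrene = (1/2.90 − 1/3.05)/(4πk) = 0.01696/(4π·0.0361) = 0.03738 K/W
  R_aerogel blanket = (1/3.05 − 1/3.30)/(4πk) = 0.02484/(4π·0.0166) = 0.1191 K/W
ΣR = 2.758×10^-6 + 0.03738 + 0.1191 = 0.1565 K/W
Q = ΔT/ΣR = (311.7 K − 286.1 K)/0.1565 = 164 W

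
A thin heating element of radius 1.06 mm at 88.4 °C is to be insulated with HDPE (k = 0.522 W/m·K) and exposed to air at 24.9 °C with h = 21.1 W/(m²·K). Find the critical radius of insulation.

r_cr = 2.47 cm

For a cylinder, r_cr = k_ins/h = 0.522/21.1 = 0.0247 m = 2.47 cm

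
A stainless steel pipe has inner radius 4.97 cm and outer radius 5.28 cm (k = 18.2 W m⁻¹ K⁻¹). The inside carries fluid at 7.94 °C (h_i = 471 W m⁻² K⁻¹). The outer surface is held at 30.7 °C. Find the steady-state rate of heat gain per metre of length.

Treat each layer as a resistance in series:
  R'_conv,in = 1/(2πr h) = 1/(2π·0.0497·471) = 0.006799 m·K/W
  R'_stainless steel = ln(0.0528/0.0497)/(2πk) = 0.06051/(2π·18.2) = 5.291×10^-4 m·K/W
ΣR = 0.006799 + 5.291×10^-4 = 0.007328 m·K/W
Q' = ΔT/ΣR = (7.94 °C − 30.7 °C)/0.007328 = -3110 W/m
(Negative Q' ⇒ heat flows inward; heat gain = 3110 W/m.)

Q' = 3.11 kW/m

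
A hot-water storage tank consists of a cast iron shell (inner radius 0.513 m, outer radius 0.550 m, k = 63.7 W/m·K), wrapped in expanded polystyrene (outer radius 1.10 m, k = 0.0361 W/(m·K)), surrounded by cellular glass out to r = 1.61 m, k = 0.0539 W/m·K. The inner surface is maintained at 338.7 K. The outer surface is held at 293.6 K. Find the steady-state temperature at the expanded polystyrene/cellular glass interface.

T = 301.5 K

Series thermal resistances, inner to outer:
  R_cast iron = (1/0.513 − 1/0.550)/(4πk) = 0.1311/(4π·63.7) = 1.638×10^-4 K/W
  R_expanded polystyrene = (1/0.550 − 1/1.10)/(4πk) = 0.9091/(4π·0.0361) = 2.004 K/W
  R_cellular glass = (1/1.10 − 1/1.61)/(4πk) = 0.2880/(4π·0.0539) = 0.4252 K/W
ΣR = 1.638×10^-4 + 2.004 + 0.4252 = 2.429 K/W
Q = ΔT/ΣR = (338.7 K − 293.6 K)/2.429 = 18.57 W
From the inner boundary to the expanded polystyrene/cellular glass interface, ΣR_partial = 2.004 K/W.
T_interface = T_in − Q·ΣR_partial = 338.7 K − (18.57)(2.004) = 301.5 K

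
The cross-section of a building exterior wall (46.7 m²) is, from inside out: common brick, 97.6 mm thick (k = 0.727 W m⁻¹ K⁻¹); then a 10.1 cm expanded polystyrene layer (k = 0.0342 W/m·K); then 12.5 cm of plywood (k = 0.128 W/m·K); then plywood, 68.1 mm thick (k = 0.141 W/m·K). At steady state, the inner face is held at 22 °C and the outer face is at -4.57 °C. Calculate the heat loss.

Treat each layer as a resistance in series:
  R_common brick = L/(kA) = 0.0976/(0.727·46.7) = 0.002875 K/W
  R_expanded polystyrene = L/(kA) = 0.101/(0.0342·46.7) = 0.06324 K/W
  R_plywood = L/(kA) = 0.125/(0.128·46.7) = 0.02091 K/W
  R_plywood = L/(kA) = 0.0681/(0.141·46.7) = 0.01034 K/W
ΣR = 0.002875 + 0.06324 + 0.02091 + 0.01034 = 0.09737 K/W
Q = ΔT/ΣR = (22 °C − -4.57 °C)/0.09737 = 273 W

Q = 273 W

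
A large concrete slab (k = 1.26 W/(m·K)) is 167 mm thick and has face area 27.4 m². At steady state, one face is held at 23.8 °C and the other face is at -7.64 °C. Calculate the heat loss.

Q = kA·ΔT/L = 1.26 × 27.4 × |23.8 °C − -7.64 °C| / 0.167 = 6500 W

Q = 6.50 kW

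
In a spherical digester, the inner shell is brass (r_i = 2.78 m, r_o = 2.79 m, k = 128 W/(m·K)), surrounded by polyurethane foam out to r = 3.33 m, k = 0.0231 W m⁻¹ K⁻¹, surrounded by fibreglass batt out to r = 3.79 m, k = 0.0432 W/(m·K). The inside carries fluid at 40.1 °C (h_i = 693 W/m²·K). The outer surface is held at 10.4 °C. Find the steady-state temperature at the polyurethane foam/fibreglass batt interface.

Resistance network (inner→outer):
  R_conv,in = 1/(4πr²h) = 1/(4π·2.78²·693) = 1.486×10^-5 K/W
  R_brass = (1/2.78 − 1/2.79)/(4πk) = 0.001289/(4π·128) = 8.016×10^-7 K/W
  R_polyurethane foam = (1/2.79 − 1/3.33)/(4πk) = 0.05812/(4π·0.0231) = 0.2002 K/W
  R_fibreglass batt = (1/3.33 − 1/3.79)/(4πk) = 0.03645/(4π·0.0432) = 0.06714 K/W
ΣR = 1.486×10^-5 + 8.016×10^-7 + 0.2002 + 0.06714 = 0.2674 K/W
Q = ΔT/ΣR = (40.1 °C − 10.4 °C)/0.2674 = 111.1 W
From the inner boundary to the polyurethane foam/fibreglass batt interface, ΣR_partial = 0.2002 K/W.
T_interface = T_in − Q·ΣR_partial = 40.1 °C − (111.1)(0.2002) = 17.9 °C

T = 17.9 °C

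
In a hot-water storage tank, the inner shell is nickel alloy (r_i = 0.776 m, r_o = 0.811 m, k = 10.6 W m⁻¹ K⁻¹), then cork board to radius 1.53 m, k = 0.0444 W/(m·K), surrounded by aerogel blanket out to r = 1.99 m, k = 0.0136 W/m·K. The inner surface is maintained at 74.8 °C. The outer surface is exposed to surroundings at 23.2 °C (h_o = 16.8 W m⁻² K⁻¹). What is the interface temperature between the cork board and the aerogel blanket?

T = 46.9 °C

Treat each layer as a resistance in series:
  R_nickel alloy = (1/0.776 − 1/0.811)/(4πk) = 0.05561/(4π·10.6) = 4.175×10^-4 K/W
  R_cork board = (1/0.811 − 1/1.53)/(4πk) = 0.5795/(4π·0.0444) = 1.039 K/W
  R_aerogel blanket = (1/1.53 − 1/1.99)/(4πk) = 0.1511/(4π·0.0136) = 0.8840 K/W
  R_conv,out = 1/(4πr²h) = 1/(4π·1.99²·16.8) = 0.001196 K/W
ΣR = 4.175×10^-4 + 1.039 + 0.8840 + 0.001196 = 1.925 K/W
Q = ΔT/ΣR = (74.8 °C − 23.2 °C)/1.925 = 26.81 W
From the inner boundary to the cork board/aerogel blanket interface, ΣR_partial = 1.039 K/W.
T_interface = T_in − Q·ΣR_partial = 74.8 °C − (26.81)(1.039) = 46.9 °C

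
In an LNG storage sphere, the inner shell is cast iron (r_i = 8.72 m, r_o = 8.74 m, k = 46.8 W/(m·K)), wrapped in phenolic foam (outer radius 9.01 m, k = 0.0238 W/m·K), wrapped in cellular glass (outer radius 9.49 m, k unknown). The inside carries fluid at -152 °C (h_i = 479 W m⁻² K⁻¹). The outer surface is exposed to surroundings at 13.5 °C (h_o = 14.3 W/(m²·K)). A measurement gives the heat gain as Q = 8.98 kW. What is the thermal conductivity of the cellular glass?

k = 0.0647 W/m·K

ΣR = ΔT/Q = |-152 − 13.5|/8980 = 0.01843 K/W
Known resistances:
  R_conv,in = 1/(4πr²h) = 1/(4π·8.72²·479) = 2.185×10^-6 K/W
  R_cast iron = (1/8.72 − 1/8.74)/(4πk) = 2.624×10^-4/(4π·46.8) = 4.462×10^-7 K/W
  R_phenolic foam = (1/8.74 − 1/9.01)/(4πk) = 0.003429/(4π·0.0238) = 0.01146 K/W
  R_conv,out = 1/(4πr²h) = 1/(4π·9.49²·14.3) = 6.179×10^-5 K/W
R_cellular glass = ΣR − ΣR_known = 0.01843 − 0.01152 = 0.006910 K/W
(1/r₁−1/r₂)/(4πk) = 0.006910 ⇒ k = 0.005614/(4π·0.006910) = 0.0647 W/m·K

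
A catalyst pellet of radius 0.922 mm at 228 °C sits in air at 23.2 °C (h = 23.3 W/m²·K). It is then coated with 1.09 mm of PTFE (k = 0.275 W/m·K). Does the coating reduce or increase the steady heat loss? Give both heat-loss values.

Critical radius for a sphere: r_cr = 2k/h = 0.0236 m = 2.36 cm.
Outer radius after coating: r₂ = 9.22×10^-4 + 0.00109 = 0.002012 m.
Since r₁ < r_cr and r₂ ≤ r_cr, the coating moves toward the maximum at r_cr — heat loss rises.
Bare: R = 1/(4πr₁²h) = 4018 K/W; Q = 204.8/4018 = 0.0510 W.
Coated: R = R_cond + R_conv = 1014 K/W; Q = 204.8/1014 = 0.202 W.

increases: 0.0510 → 0.202 W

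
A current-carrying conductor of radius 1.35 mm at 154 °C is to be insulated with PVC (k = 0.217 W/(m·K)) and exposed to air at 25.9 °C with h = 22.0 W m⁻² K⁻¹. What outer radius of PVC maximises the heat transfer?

r_cr = 0.986 cm

For a cylinder, r_cr = k_ins/h = 0.217/22.0 = 0.00986 m = 0.986 cm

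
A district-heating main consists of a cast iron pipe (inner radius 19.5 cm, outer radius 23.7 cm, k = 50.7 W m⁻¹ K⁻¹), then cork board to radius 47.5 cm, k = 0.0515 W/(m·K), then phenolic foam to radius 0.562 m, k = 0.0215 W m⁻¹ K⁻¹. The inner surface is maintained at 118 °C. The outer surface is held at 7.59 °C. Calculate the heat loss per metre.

Q' = 32.5 W/m

Series thermal resistances, inner to outer:
  R'_cast iron = ln(0.237/0.195)/(2πk) = 0.1951/(2π·50.7) = 6.123×10^-4 m·K/W
  R'_cork board = ln(0.475/0.237)/(2πk) = 0.6953/(2π·0.0515) = 2.149 m·K/W
  R'_phenolic foam = ln(0.562/0.475)/(2πk) = 0.1682/(2π·0.0215) = 1.245 m·K/W
ΣR = 6.123×10^-4 + 2.149 + 1.245 = 3.395 m·K/W
Q' = ΔT/ΣR = (118 °C − 7.59 °C)/3.395 = 32.5 W/m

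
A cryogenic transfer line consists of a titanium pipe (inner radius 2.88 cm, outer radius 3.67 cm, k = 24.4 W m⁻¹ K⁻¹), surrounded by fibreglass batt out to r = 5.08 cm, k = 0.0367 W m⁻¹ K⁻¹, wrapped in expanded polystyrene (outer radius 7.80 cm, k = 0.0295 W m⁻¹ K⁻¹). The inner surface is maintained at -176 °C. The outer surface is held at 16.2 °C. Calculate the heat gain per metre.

Q' = 51.6 W/m

Resistance network (inner→outer):
  R'_titanium = ln(0.0367/0.0288)/(2πk) = 0.2424/(2π·24.4) = 0.001581 m·K/W
  R'_fibreglass batt = ln(0.0508/0.0367)/(2πk) = 0.3251/(2π·0.0367) = 1.410 m·K/W
  R'_expanded polystyrene = ln(0.0780/0.0508)/(2πk) = 0.4288/(2π·0.0295) = 2.313 m·K/W
ΣR = 0.001581 + 1.410 + 2.313 = 3.725 m·K/W
Q' = ΔT/ΣR = (-176 °C − 16.2 °C)/3.725 = -51.6 W/m
(Negative Q' ⇒ heat flows inward; heat gain = 51.6 W/m.)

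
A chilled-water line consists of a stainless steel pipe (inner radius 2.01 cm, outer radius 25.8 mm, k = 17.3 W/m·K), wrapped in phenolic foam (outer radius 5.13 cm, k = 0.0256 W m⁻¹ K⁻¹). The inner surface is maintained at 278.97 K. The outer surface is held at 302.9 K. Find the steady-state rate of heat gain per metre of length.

Q' = 5.60 W/m

Treat each layer as a resistance in series:
  R'_stainless steel = ln(0.0258/0.0201)/(2πk) = 0.2497/(2π·17.3) = 0.002297 m·K/W
  R'_phenolic foam = ln(0.0513/0.0258)/(2πk) = 0.6873/(2π·0.0256) = 4.273 m·K/W
ΣR = 0.002297 + 4.273 = 4.275 m·K/W
Q' = ΔT/ΣR = (278.97 K − 302.9 K)/4.275 = -5.60 W/m
(Negative Q' ⇒ heat flows inward; heat gain = 5.60 W/m.)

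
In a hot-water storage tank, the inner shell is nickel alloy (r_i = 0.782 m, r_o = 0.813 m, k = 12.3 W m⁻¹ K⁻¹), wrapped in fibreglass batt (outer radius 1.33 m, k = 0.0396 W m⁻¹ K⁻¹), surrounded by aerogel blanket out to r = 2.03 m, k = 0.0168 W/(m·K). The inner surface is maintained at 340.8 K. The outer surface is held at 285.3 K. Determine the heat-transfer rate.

Q = 25.4 W

Resistance network (inner→outer):
  R_nickel alloy = (1/0.782 − 1/0.813)/(4πk) = 0.04876/(4π·12.3) = 3.155×10^-4 K/W
  R_fibreglass batt = (1/0.813 − 1/1.33)/(4πk) = 0.4781/(4π·0.0396) = 0.9608 K/W
  R_aerogel blanket = (1/1.33 − 1/2.03)/(4πk) = 0.2593/(4π·0.0168) = 1.228 K/W
ΣR = 3.155×10^-4 + 0.9608 + 1.228 = 2.189 K/W
Q = ΔT/ΣR = (340.8 K − 285.3 K)/2.189 = 25.4 W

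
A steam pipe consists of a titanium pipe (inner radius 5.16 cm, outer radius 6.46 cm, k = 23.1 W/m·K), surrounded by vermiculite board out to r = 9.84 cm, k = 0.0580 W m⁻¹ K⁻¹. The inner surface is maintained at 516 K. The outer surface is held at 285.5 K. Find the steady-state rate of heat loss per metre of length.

Q' = 199 W/m

Series thermal resistances, inner to outer:
  R'_titanium = ln(0.0646/0.0516)/(2πk) = 0.2247/(2π·23.1) = 0.001548 m·K/W
  R'_vermiculite board = ln(0.0984/0.0646)/(2πk) = 0.4208/(2π·0.0580) = 1.155 m·K/W
ΣR = 0.001548 + 1.155 = 1.157 m·K/W
Q' = ΔT/ΣR = (516 K − 285.5 K)/1.157 = 199 W/m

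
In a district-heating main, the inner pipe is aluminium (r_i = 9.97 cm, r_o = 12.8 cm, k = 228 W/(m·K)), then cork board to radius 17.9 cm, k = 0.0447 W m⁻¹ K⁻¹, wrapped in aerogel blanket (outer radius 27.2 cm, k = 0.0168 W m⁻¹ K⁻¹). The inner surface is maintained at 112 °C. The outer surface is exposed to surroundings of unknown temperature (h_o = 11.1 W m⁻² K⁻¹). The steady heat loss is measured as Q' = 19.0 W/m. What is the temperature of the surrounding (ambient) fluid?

T_out = 13.0 °C

Sum the resistances:
  R'_aluminium = ln(0.128/0.0997)/(2πk) = 0.2499/(2π·228) = 1.744×10^-4 m·K/W
  R'_cork board = ln(0.179/0.128)/(2πk) = 0.3354/(2π·0.0447) = 1.194 m·K/W
  R'_aerogel blanket = ln(0.272/0.179)/(2πk) = 0.4184/(2π·0.0168) = 3.964 m·K/W
  R'_conv,out = 1/(2πr h) = 1/(2π·0.272·11.1) = 0.05271 m·K/W
ΣR = 5.211 m·K/W
ΔT = Q'·ΣR = 19.0 × 5.211 = 99.01 K
Heat flows outward, so T_out = T_in − ΔT = 112 − 99.01 = 13.0 °C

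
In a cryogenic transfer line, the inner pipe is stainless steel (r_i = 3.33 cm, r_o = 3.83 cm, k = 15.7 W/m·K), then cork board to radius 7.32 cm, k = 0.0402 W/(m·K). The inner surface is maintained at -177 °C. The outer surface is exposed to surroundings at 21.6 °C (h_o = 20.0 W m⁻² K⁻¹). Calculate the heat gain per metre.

Treat each layer as a resistance in series:
  R'_stainless steel = ln(0.0383/0.0333)/(2πk) = 0.1399/(2π·15.7) = 0.001418 m·K/W
  R'_cork board = ln(0.0732/0.0383)/(2πk) = 0.6477/(2π·0.0402) = 2.564 m·K/W
  R'_conv,out = 1/(2πr h) = 1/(2π·0.0732·20.0) = 0.1087 m·K/W
ΣR = 0.001418 + 2.564 + 0.1087 = 2.674 m·K/W
Q' = ΔT/ΣR = (-177 °C − 21.6 °C)/2.674 = -74.3 W/m
(Negative Q' ⇒ heat flows inward; heat gain = 74.3 W/m.)

Q' = 74.3 W/m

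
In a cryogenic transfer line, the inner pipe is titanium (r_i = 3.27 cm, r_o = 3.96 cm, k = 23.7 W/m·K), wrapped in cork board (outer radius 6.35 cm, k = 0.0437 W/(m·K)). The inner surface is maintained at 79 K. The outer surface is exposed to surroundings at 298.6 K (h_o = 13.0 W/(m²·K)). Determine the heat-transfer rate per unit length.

Series thermal resistances, inner to outer:
  R'_titanium = ln(0.0396/0.0327)/(2πk) = 0.1915/(2π·23.7) = 0.001286 m·K/W
  R'_cork board = ln(0.0635/0.0396)/(2πk) = 0.4722/(2π·0.0437) = 1.720 m·K/W
  R'_conv,out = 1/(2πr h) = 1/(2π·0.0635·13.0) = 0.1928 m·K/W
ΣR = 0.001286 + 1.720 + 0.1928 = 1.914 m·K/W
Q' = ΔT/ΣR = (79 K − 298.6 K)/1.914 = -115 W/m
(Negative Q' ⇒ heat flows inward; heat gain = 115 W/m.)

Q' = 115 W/m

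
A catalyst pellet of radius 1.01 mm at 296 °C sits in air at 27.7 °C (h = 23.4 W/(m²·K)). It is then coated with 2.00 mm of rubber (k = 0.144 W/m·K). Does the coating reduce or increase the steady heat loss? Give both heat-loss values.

increases: 0.0805 → 0.363 W

Critical radius for a sphere: r_cr = 2k/h = 0.0123 m = 1.23 cm.
Outer radius after coating: r₂ = 0.00101 + 0.00200 = 0.00301 m.
Since r₁ < r_cr and r₂ ≤ r_cr, the coating moves toward the maximum at r_cr — heat loss rises.
Bare: R = 1/(4πr₁²h) = 3334 K/W; Q = 268.3/3334 = 0.0805 W.
Coated: R = R_cond + R_conv = 738.9 K/W; Q = 268.3/738.9 = 0.363 W.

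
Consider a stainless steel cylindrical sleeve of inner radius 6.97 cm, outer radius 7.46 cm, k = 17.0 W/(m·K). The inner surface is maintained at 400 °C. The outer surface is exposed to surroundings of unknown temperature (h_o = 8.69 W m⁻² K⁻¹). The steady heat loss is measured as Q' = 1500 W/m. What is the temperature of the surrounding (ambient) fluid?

T_out = 30.8 °C

Sum the resistances:
  R'_stainless steel = ln(0.0746/0.0697)/(2πk) = 0.06794/(2π·17.0) = 6.361×10^-4 m·K/W
  R'_conv,out = 1/(2πr h) = 1/(2π·0.0746·8.69) = 0.2455 m·K/W
ΣR = 0.2461 m·K/W
ΔT = Q'·ΣR = 1500 × 0.2461 = 369.2 K
Heat flows outward, so T_out = T_in − ΔT = 400 − 369.2 = 30.8 °C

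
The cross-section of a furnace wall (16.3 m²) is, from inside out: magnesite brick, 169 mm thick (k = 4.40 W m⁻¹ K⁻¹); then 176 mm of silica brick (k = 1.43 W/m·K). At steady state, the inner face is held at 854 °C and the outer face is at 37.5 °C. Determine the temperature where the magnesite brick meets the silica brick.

T = 660 °C

Series thermal resistances, inner to outer:
  R_magnesite brick = L/(kA) = 0.169/(4.40·16.3) = 0.002356 K/W
  R_silica brick = L/(kA) = 0.176/(1.43·16.3) = 0.007551 K/W
ΣR = 0.002356 + 0.007551 = 0.009907 K/W
Q = ΔT/ΣR = (854 °C − 37.5 °C)/0.009907 = 82420 W
From the inner boundary to the magnesite brick/silica brick interface, ΣR_partial = 0.002356 K/W.
T_interface = T_in − Q·ΣR_partial = 854 °C − (82420)(0.002356) = 660 °C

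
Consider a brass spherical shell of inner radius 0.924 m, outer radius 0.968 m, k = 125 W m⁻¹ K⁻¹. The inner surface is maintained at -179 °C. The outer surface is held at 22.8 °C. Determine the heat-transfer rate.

Q = 6.44×10^6 W

Q = 4πk·ΔT/(1/r₁ − 1/r₂) = 4π × 125 × 201.8 / (1/0.924 − 1/0.968) = 6.44×10^6 W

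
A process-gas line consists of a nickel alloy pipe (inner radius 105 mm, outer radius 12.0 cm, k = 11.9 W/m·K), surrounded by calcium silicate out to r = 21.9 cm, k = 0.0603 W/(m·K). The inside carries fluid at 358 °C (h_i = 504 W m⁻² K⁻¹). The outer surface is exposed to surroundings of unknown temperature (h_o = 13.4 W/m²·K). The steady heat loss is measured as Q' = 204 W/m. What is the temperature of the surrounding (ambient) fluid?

T_out = 22.0 °C

Series resistances:
  R'_conv,in = 1/(2πr h) = 1/(2π·0.105·504) = 0.003007 m·K/W
  R'_nickel alloy = ln(0.120/0.105)/(2πk) = 0.1335/(2π·11.9) = 0.001786 m·K/W
  R'_calcium silicate = ln(0.219/0.120)/(2πk) = 0.6016/(2π·0.0603) = 1.588 m·K/W
  R'_conv,out = 1/(2πr h) = 1/(2π·0.219·13.4) = 0.05423 m·K/W
ΣR = 1.647 m·K/W
ΔT = Q'·ΣR = 204 × 1.647 = 336.0 K
Heat flows outward, so T_out = T_in − ΔT = 358 − 336.0 = 22.0 °C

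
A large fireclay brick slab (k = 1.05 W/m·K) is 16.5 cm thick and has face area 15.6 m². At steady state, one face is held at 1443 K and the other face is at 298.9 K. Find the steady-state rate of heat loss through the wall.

Q = 1.14×10^5 W

Q = kA·ΔT/L = 1.05 × 15.6 × |1443 K − 298.9 K| / 0.165 = 1.14×10^5 W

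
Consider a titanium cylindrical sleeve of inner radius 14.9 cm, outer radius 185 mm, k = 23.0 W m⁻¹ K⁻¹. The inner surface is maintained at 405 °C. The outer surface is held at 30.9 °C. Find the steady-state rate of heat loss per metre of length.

Q' = 2.50×10^5 W/m

Q' = 2πk·ΔT/ln(r₂/r₁) = 2π × 23.0 × 374.1 / ln(0.185/0.149) = 2.50×10^5 W/m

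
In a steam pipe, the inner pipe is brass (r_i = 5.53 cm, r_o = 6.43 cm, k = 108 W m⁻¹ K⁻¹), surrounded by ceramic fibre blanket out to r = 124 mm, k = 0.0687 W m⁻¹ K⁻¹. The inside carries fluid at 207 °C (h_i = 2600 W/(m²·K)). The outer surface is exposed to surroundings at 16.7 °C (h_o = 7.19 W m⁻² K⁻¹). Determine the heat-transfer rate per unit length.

Resistance network (inner→outer):
  R'_conv,in = 1/(2πr h) = 1/(2π·0.0553·2600) = 0.001107 m·K/W
  R'_brass = ln(0.0643/0.0553)/(2πk) = 0.1508/(2π·108) = 2.222×10^-4 m·K/W
  R'_ceramic fibre blanket = ln(0.124/0.0643)/(2πk) = 0.6567/(2π·0.0687) = 1.521 m·K/W
  R'_conv,out = 1/(2πr h) = 1/(2π·0.124·7.19) = 0.1785 m·K/W
ΣR = 0.001107 + 2.222×10^-4 + 1.521 + 0.1785 = 1.701 m·K/W
Q' = ΔT/ΣR = (207 °C − 16.7 °C)/1.701 = 112 W/m

Q' = 112 W/m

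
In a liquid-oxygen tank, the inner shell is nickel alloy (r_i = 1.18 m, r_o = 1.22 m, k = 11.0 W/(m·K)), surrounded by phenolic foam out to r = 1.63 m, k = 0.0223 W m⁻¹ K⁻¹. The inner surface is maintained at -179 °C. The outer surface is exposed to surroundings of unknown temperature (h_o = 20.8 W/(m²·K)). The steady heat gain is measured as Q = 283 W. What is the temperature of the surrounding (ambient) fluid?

T_out = 29.7 °C

Sum the resistances:
  R_nickel alloy = (1/1.18 − 1/1.22)/(4πk) = 0.02779/(4π·11.0) = 2.010×10^-4 K/W
  R_phenolic foam = (1/1.22 − 1/1.63)/(4πk) = 0.2062/(4π·0.0223) = 0.7357 K/W
  R_conv,out = 1/(4πr²h) = 1/(4π·1.63²·20.8) = 0.001440 K/W
ΣR = 0.7374 K/W
ΔT = Q·ΣR = 283 × 0.7374 = 208.7 K
Heat flows inward, so T_out = T_in + ΔT = -179 + 208.7 = 29.7 °C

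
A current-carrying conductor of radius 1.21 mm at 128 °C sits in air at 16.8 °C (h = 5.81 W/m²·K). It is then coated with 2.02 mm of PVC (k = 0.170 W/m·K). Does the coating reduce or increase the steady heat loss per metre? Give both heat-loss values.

increases: 4.91 → 11.8 W/m

Critical radius for a cylinder: r_cr = k/h = 0.0293 m = 2.93 cm.
Outer radius after coating: r₂ = 0.00121 + 0.00202 = 0.00323 m.
Since r₁ < r_cr and r₂ ≤ r_cr, the coating moves toward the maximum at r_cr — heat loss rises.
Bare: R = 1/(2πr₁h) = 22.64 m·K/W; Q = 111.2/22.64 = 4.91 W/m.
Coated: R = R_cond + R_conv = 9.400 m·K/W; Q = 111.2/9.400 = 11.8 W/m.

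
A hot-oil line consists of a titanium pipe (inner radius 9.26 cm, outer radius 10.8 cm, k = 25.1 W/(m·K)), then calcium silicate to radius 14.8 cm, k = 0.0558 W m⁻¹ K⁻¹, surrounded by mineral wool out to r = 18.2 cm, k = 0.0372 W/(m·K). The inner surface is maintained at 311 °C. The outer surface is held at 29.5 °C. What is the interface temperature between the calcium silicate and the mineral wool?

Resistance network (inner→outer):
  R'_titanium = ln(0.108/0.0926)/(2πk) = 0.1538/(2π·25.1) = 9.755×10^-4 m·K/W
  R'_calcium silicate = ln(0.148/0.108)/(2πk) = 0.3151/(2π·0.0558) = 0.8987 m·K/W
  R'_mineral wool = ln(0.182/0.148)/(2πk) = 0.2068/(2π·0.0372) = 0.8847 m·K/W
ΣR = 9.755×10^-4 + 0.8987 + 0.8847 = 1.784 m·K/W
Q' = ΔT/ΣR = (311 °C − 29.5 °C)/1.784 = 157.8 W/m
From the inner boundary to the calcium silicate/mineral wool interface, ΣR_partial = 0.8997 m·K/W.
T_interface = T_in − Q'·ΣR_partial = 311 °C − (157.8)(0.8997) = 169 °C

T = 169 °C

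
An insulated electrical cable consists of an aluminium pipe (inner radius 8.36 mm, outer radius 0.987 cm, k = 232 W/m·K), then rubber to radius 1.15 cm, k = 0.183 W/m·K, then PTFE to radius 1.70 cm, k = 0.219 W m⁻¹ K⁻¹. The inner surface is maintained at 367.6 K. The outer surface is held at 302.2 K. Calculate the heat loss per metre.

Resistance network (inner→outer):
  R'_aluminium = ln(0.00987/0.00836)/(2πk) = 0.1660/(2π·232) = 1.139×10^-4 m·K/W
  R'_rubber = ln(0.0115/0.00987)/(2πk) = 0.1528/(2π·0.183) = 0.1329 m·K/W
  R'_PTFE = ln(0.0170/0.0115)/(2πk) = 0.3909/(2π·0.219) = 0.2841 m·K/W
ΣR = 1.139×10^-4 + 0.1329 + 0.2841 = 0.4171 m·K/W
Q' = ΔT/ΣR = (367.6 K − 302.2 K)/0.4171 = 157 W/m

Q' = 157 W/m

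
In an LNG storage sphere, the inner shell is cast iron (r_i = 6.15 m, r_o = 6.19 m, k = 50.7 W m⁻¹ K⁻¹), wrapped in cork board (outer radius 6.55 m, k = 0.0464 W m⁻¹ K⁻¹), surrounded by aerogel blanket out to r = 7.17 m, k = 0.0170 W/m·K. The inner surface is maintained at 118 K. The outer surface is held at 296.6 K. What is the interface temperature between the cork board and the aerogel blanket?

Treat each layer as a resistance in series:
  R_cast iron = (1/6.15 − 1/6.19)/(4πk) = 0.001051/(4π·50.7) = 1.649×10^-6 K/W
  R_cork board = (1/6.19 − 1/6.55)/(4πk) = 0.008879/(4π·0.0464) = 0.01523 K/W
  R_aerogel blanket = (1/6.55 − 1/7.17)/(4πk) = 0.01320/(4π·0.0170) = 0.06180 K/W
ΣR = 1.649×10^-6 + 0.01523 + 0.06180 = 0.07703 K/W
Q = ΔT/ΣR = (118 K − 296.6 K)/0.07703 = -2319 W
From the inner boundary to the cork board/aerogel blanket interface, ΣR_partial = 0.01523 K/W.
T_interface = T_in − Q·ΣR_partial = 118 K − (-2319)(0.01523) = 153 K

T = 153 K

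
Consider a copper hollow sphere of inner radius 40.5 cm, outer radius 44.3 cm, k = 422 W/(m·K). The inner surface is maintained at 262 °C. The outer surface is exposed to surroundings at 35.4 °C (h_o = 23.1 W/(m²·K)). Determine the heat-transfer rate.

Q = 12900 W

Series thermal resistances, inner to outer:
  R_copper = (1/0.405 − 1/0.443)/(4πk) = 0.2118/(4π·422) = 3.994×10^-5 K/W
  R_conv,out = 1/(4πr²h) = 1/(4π·0.443²·23.1) = 0.01755 K/W
ΣR = 3.994×10^-5 + 0.01755 = 0.01759 K/W
Q = ΔT/ΣR = (262 °C − 35.4 °C)/0.01759 = 12900 W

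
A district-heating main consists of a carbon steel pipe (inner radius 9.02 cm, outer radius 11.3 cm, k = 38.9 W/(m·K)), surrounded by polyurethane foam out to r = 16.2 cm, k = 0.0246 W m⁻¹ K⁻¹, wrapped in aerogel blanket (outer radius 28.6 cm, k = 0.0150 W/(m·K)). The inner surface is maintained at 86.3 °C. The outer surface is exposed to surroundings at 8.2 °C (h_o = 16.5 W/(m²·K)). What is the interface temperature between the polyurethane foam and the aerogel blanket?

Treat each layer as a resistance in series:
  R'_carbon steel = ln(0.113/0.0902)/(2πk) = 0.2254/(2π·38.9) = 9.220×10^-4 m·K/W
  R'_polyurethane foam = ln(0.162/0.113)/(2πk) = 0.3602/(2π·0.0246) = 2.330 m·K/W
  R'_aerogel blanket = ln(0.286/0.162)/(2πk) = 0.5684/(2π·0.0150) = 6.031 m·K/W
  R'_conv,out = 1/(2πr h) = 1/(2π·0.286·16.5) = 0.03373 m·K/W
ΣR = 9.220×10^-4 + 2.330 + 6.031 + 0.03373 = 8.396 m·K/W
Q' = ΔT/ΣR = (86.3 °C − 8.2 °C)/8.396 = 9.302 W/m
From the inner boundary to the polyurethane foam/aerogel blanket interface, ΣR_partial = 2.331 m·K/W.
T_interface = T_in − Q'·ΣR_partial = 86.3 °C − (9.302)(2.331) = 64.6 °C

T = 64.6 °C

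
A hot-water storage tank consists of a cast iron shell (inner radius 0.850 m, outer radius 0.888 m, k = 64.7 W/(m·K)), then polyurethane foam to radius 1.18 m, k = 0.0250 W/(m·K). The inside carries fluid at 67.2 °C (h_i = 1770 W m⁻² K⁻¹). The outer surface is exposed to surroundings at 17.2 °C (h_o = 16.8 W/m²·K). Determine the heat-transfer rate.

Q = 56.1 W

Treat each layer as a resistance in series:
  R_conv,in = 1/(4πr²h) = 1/(4π·0.850²·1770) = 6.223×10^-5 K/W
  R_cast iron = (1/0.850 − 1/0.888)/(4πk) = 0.05034/(4π·64.7) = 6.192×10^-5 K/W
  R_polyurethane foam = (1/0.888 − 1/1.18)/(4πk) = 0.2787/(4π·0.0250) = 0.8870 K/W
  R_conv,out = 1/(4πr²h) = 1/(4π·1.18²·16.8) = 0.003402 K/W
ΣR = 6.223×10^-5 + 6.192×10^-5 + 0.8870 + 0.003402 = 0.8905 K/W
Q = ΔT/ΣR = (67.2 °C − 17.2 °C)/0.8905 = 56.1 W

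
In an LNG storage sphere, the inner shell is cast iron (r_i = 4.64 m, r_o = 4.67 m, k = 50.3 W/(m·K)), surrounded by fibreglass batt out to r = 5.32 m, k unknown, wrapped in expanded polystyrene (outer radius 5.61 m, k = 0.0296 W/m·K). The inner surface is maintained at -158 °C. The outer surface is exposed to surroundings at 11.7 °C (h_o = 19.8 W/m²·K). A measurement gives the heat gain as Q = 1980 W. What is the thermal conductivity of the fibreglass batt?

k = 0.0350 W/m·K

ΣR = ΔT/Q = |-158 − 11.7|/1980 = 0.08571 K/W
Known resistances:
  R_cast iron = (1/4.64 − 1/4.67)/(4πk) = 0.001384/(4π·50.3) = 2.190×10^-6 K/W
  R_expanded polystyrene = (1/5.32 − 1/5.61)/(4πk) = 0.009717/(4π·0.0296) = 0.02612 K/W
  R_conv,out = 1/(4πr²h) = 1/(4π·5.61²·19.8) = 1.277×10^-4 K/W
R_fibreglass batt = ΣR − ΣR_known = 0.08571 − 0.02625 = 0.05946 K/W
(1/r₁−1/r₂)/(4πk) = 0.05946 ⇒ k = 0.02616/(4π·0.05946) = 0.0350 W/m·K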